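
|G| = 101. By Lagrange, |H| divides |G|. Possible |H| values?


Lagrange's theorem: |H| divides |G|
|G| = 101
Divisors of 101: 1, 101

Possible subgroup orders: {1, 101}


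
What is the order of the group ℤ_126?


ℤ_n has n elements.

|ℤ_126| = 126


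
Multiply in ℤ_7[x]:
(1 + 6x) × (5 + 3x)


Expand and collect like terms; reduce coefficients mod 7:
x^0: 1·5 = 5 ≡ 5 (mod 7)
x^1: 1·3 + 6·5 = 33 ≡ 5 (mod 7)
x^2: 6·3 = 18 ≡ 4 (mod 7)
Result: 5 + 5x + 4x^2

f · g = 5 + 5x + 4x^2


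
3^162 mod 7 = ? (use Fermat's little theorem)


Fermat's little theorem: if p is prime and gcd(a,p)=1, then a^(p-1) ≡ 1 (mod p)
p = 7 is prime, gcd(3,7) = 1
Reduce exponent: 162 mod 6 = 0
So 3^162 ≡ 3^0 (mod 7)
3^0 = 1

3^162 ≡ 1 (mod 7)


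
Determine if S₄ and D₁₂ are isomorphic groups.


Comparing S₄ and D₁₂:
S₄ has trivial center; D₁₂ has center {e, r⁶}

No, S₄ ≇ D₁₂


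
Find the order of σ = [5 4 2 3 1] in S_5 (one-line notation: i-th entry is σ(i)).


Cycle decomposition: (1 5) (2 4 3)
Cycle lengths: 2, 3
Order = lcm(2, 3) = 6

ord(σ) = 6


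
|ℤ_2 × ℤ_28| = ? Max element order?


|ℤ_2 × ℤ_28| = 2 × 28 = 56
Max element order = lcm(2,28) = 28
Cyclic? No (gcd=2)

|ℤ_2×ℤ_28| = 56, max element order = 28


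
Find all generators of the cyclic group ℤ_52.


g generates ℤ_n iff gcd(g,n) = 1
Prime factors of 52: 2, 13
Generators are g ∈ {1,...,51} not divisible by any of these primes.
Generators: {1, 3, 5, 7, 9, 11, 15, 17, 19, 21, 23, 25, 27, 29, 31, 33, 35, 37, 41, 43, 45, 47, 49, 51}
Number of generators = φ(52) = 24

Generators of ℤ_52 = {1, 3, 5, 7, 9, 11, 15, 17, 19, 21, 23, 25, 27, 29, 31, 33, 35, 37, 41, 43, 45, 47, 49, 51}


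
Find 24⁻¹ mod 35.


Use the extended Euclidean algorithm to write 1 = 24·s + 35·t; then s mod 35 is the inverse.
Euclidean algorithm:
  24 = 0·35 + 24
  35 = 1·24 + 11
  24 = 2·11 + 2
  11 = 5·2 + 1
  2 = 2·1 + 0
gcd(24,35) = 1
Back-substitution gives: 24·(-16) + 35·(11) = 1
So 24⁻¹ ≡ -16 ≡ 19 (mod 35)
Check: 24 × 19 = 456 ≡ 1 (mod 35) ✓

24⁻¹ ≡ 19 (mod 35)


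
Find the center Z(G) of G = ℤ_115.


Z(G) = {g ∈ G | gx = xg for all x ∈ G}
ℤ_115 is abelian, so Z(G) = G

Z(ℤ_115) = ℤ_115


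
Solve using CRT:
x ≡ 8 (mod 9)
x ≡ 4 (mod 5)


m₁ = 9, m₂ = 5, gcd = 1, so CRT applies. M = m₁·m₂ = 45
Let M₁ = M/m₁ = 5, M₂ = M/m₂ = 9
Find y₁ ≡ M₁⁻¹ (mod m₁): 5⁻¹ ≡ 2 (mod 9)
Find y₂ ≡ M₂⁻¹ (mod m₂): 9⁻¹ ≡ 4 (mod 5)
x = a₁·M₁·y₁ + a₂·M₂·y₂ = 8·5·2 + 4·9·4 = 224
Reduce mod 45: x ≡ 44
Check: 44 mod 9 = 8 ✓, 44 mod 5 = 4 ✓

x ≡ 44 (mod 45)


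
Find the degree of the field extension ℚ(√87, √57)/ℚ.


[ℚ(√87,√57):ℚ] = [ℚ(√87,√57):ℚ(√87)]·[ℚ(√87):ℚ] = 2·2 = 4

[ℚ(√87, √57)/ℚ] = 4


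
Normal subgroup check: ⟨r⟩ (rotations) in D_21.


H = ⟨r⟩ (rotations) in D_21
The rotation subgroup ⟨r⟩ has index 2 in D_21, so it is normal

Yes, normal subgroup


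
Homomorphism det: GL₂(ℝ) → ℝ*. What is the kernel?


Kernel = preimage of identity
ker(det) = {A | det(A) = 1} = SL₂(ℝ)

ker(det) = SL₂(ℝ)


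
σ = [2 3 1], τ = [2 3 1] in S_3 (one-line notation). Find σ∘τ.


σ∘τ: apply τ first, then σ
1 →τ 2 →σ 3
2 →τ 3 →σ 1
3 →τ 1 →σ 2

σ∘τ = [3 1 2]


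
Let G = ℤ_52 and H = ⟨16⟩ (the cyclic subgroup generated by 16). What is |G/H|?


|⟨16⟩| = n / gcd(16, 52) = 52 / 4 = 13
H is normal (ℤ_52 is abelian).
|G/H| = |G| / |H| = 52 / 13 = 4

|G/H| = 4


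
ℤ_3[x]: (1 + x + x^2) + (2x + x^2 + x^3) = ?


Add coefficients mod 3:
x^0: 1 + 0 = 1 (mod 3)
x^1: 1 + 2 = 0 (mod 3)
x^2: 1 + 1 = 2 (mod 3)
x^3: 0 + 1 = 1 (mod 3)
Result: 1 + 2x^2 + x^3

f + g = 1 + 2x^2 + x^3


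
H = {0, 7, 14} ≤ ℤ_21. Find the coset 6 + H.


6 + H = {6 + h (mod 21) : h ∈ H}
6+0=6, 6+7=13, 6+14=20

6 + H = {6, 13, 20}


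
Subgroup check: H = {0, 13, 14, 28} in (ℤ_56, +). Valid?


Subgroup test for H = {0, 13, 14, 28} in (ℤ_56, +):
(1) 0 ∈ H? Yes
(2) Closure: for all a,b ∈ H, (a+b) mod 56 ∈ H? No  [counterexample: 13 + 13 = 26 ∉ H]
(3) Inverses: for all a ∈ H, -a mod 56 ∈ H? No

No, H is not a subgroup of ℤ_56


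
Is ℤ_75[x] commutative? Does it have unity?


ℤ_75 has zero divisors (3·25 ≡ 0), and these lift to constant zero divisors in ℤ_75[x]; so not an integral domain
Commutative: Yes
Integral domain: No
Has unity: Yes

ℤ_75[x]: Commutative=Yes, Unity=Yes


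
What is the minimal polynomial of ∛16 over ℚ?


∛16 satisfies x³ - 16 = 0, irreducible over ℚ (no rational root; 16 is not a perfect cube)

Minimal polynomial: x³ - 16


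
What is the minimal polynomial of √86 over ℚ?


√86 satisfies x² - 86 = 0, irreducible over ℚ since 86 is squarefree

Minimal polynomial: x² - 86


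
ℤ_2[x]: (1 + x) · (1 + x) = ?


Expand and collect like terms; reduce coefficients mod 2:
x^0: 1·1 = 1 ≡ 1 (mod 2)
x^1: 1·1 + 1·1 = 2 ≡ 0 (mod 2)
x^2: 1·1 = 1 ≡ 1 (mod 2)
Result: 1 + x^2

f · g = 1 + x^2


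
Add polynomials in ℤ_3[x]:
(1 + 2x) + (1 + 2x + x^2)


Add coefficients mod 3:
x^0: 1 + 1 = 2 (mod 3)
x^1: 2 + 2 = 1 (mod 3)
x^2: 0 + 1 = 1 (mod 3)
Result: 2 + x + x^2

f + g = 2 + x + x^2


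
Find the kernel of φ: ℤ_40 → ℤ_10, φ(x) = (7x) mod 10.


Kernel = preimage of identity
ker(φ) = {x ∈ ℤ_40 : 7x ≡ 0 (mod 10)}. Since 10 | 40, φ is well-defined. The kernel is the cyclic subgroup ⟨10⟩ of ℤ_40 (order 4), i.e. {0, 10, 20, 30}

ker(φ) = {0, 10, 20, 30}


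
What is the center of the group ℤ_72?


Z(G) = {g ∈ G | gx = xg for all x ∈ G}
ℤ_72 is abelian, so Z(G) = G

Z(ℤ_72) = ℤ_72


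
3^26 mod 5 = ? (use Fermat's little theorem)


Fermat's little theorem: if p is prime and gcd(a,p)=1, then a^(p-1) ≡ 1 (mod p)
p = 5 is prime, gcd(3,5) = 1
Reduce exponent: 26 mod 4 = 2
So 3^26 ≡ 3^2 (mod 5)
3^2 mod 5 = 4

3^26 ≡ 4 (mod 5)


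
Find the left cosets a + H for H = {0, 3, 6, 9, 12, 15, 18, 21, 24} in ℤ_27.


H = {0, 3, 6, 9, 12, 15, 18, 21, 24}, |H| = 9
Number of cosets = |G|/|H| = 27/9 = 3
0 + H = {0, 3, 6, 9, 12, 15, 18, 21, 24}
1 + H = {1, 4, 7, 10, 13, 16, 19, 22, 25}
2 + H = {2, 5, 8, 11, 14, 17, 20, 23, 26}

Cosets: 0+H={0,3,6,9,12,15,18,21,24}; 1+H={1,4,7,10,13,16,19,22,25}; 2+H={2,5,8,11,14,17,20,23,26}


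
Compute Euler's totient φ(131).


Factor n: 131 = 131
φ(n) = n · ∏(1 - 1/p) over distinct primes p | n
φ(131) = 131 · (1 - 1/131) = 130

φ(131) = 130


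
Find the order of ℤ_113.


ℤ_n has n elements.

|ℤ_113| = 113


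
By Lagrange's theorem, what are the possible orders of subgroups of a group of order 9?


Lagrange's theorem: |H| divides |G|
|G| = 9
Divisors of 9: 1, 3, 9

Possible subgroup orders: {1, 3, 9}


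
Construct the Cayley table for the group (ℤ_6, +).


Elements: {0, 1, 2, 3, 4, 5}
Operation: addition mod 6
Entry (a, b) = (a + b) mod 6

Cayley table:
  | 0 | 1 | 2 | 3 | 4 | 5
0 | 0 | 1 | 2 | 3 | 4 | 5
1 | 1 | 2 | 3 | 4 | 5 | 0
2 | 2 | 3 | 4 | 5 | 0 | 1
3 | 3 | 4 | 5 | 0 | 1 | 2
4 | 4 | 5 | 0 | 1 | 2 | 3
5 | 5 | 0 | 1 | 2 | 3 | 4


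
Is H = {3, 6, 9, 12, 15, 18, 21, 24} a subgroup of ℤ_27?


Subgroup test for H = {3, 6, 9, 12, 15, 18, 21, 24} in (ℤ_27, +):
(1) 0 ∈ H? No
(2) Closure: for all a,b ∈ H, (a+b) mod 27 ∈ H? No  [counterexample: 3 + 24 = 0 ∉ H]
(3) Inverses: for all a ∈ H, -a mod 27 ∈ H? Yes

No, H is not a subgroup of ℤ_27


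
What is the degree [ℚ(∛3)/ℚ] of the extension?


∛3 has minimal polynomial x³ - 3 (irreducible over ℚ since 3 is not a perfect cube)

[ℚ(∛3)/ℚ] = 3


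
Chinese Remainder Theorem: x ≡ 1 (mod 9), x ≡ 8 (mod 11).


m₁ = 9, m₂ = 11, gcd = 1, so CRT applies. M = m₁·m₂ = 99
Let M₁ = M/m₁ = 11, M₂ = M/m₂ = 9
Find y₁ ≡ M₁⁻¹ (mod m₁): 11⁻¹ ≡ 5 (mod 9)
Find y₂ ≡ M₂⁻¹ (mod m₂): 9⁻¹ ≡ 5 (mod 11)
x = a₁·M₁·y₁ + a₂·M₂·y₂ = 1·11·5 + 8·9·5 = 415
Reduce mod 99: x ≡ 19
Check: 19 mod 9 = 1 ✓, 19 mod 11 = 8 ✓

x ≡ 19 (mod 99)


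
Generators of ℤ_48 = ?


g generates ℤ_n iff gcd(g,n) = 1
Prime factors of 48: 2, 3
Generators are g ∈ {1,...,47} not divisible by any of these primes.
Generators: {1, 5, 7, 11, 13, 17, 19, 23, 25, 29, 31, 35, 37, 41, 43, 47}
Number of generators = φ(48) = 16

Generators of ℤ_48 = {1, 5, 7, 11, 13, 17, 19, 23, 25, 29, 31, 35, 37, 41, 43, 47}


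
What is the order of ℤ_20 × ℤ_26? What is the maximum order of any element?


|ℤ_20 × ℤ_26| = 20 × 26 = 520
Max element order = lcm(20,26) = 260
Cyclic? No (gcd=2)

|ℤ_20×ℤ_26| = 520, max element order = 260


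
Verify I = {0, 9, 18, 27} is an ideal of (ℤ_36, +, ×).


Check ideal conditions for I = {0, 9, 18, 27} in ℤ_36:
(1) I is an additive subgroup? Yes
(2) For r ∈ ℤ_36 and a ∈ I: r·a ∈ I? Yes

Yes, I is an ideal of ℤ_36


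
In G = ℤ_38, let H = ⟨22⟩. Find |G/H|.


|⟨22⟩| = n / gcd(22, 38) = 38 / 2 = 19
H is normal (ℤ_38 is abelian).
|G/H| = |G| / |H| = 38 / 19 = 2

|G/H| = 2


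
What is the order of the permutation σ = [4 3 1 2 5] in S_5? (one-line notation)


Cycle decomposition: (1 4 2 3)
Cycle lengths: 4
Order = lcm(4) = 4

ord(σ) = 4


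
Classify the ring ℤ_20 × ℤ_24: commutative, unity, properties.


Direct product ring; commutative with unity (1,1); but (1,0)·(0,1) = (0,0) gives zero divisors, so not an integral domain
Commutative: Yes
Integral domain: No
Has unity: Yes

ℤ_20 × ℤ_24: Commutative=Yes, Unity=Yes


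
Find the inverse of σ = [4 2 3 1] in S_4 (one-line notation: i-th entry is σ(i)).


To find σ⁻¹, swap domain and range:
σ(1) = 4 → σ⁻¹(4) = 1
σ(2) = 2 → σ⁻¹(2) = 2
σ(3) = 3 → σ⁻¹(3) = 3
σ(4) = 1 → σ⁻¹(1) = 4

σ⁻¹ = [4 2 3 1]


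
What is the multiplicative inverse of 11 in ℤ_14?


Use the extended Euclidean algorithm to write 1 = 11·s + 14·t; then s mod 14 is the inverse.
Euclidean algorithm:
  11 = 0·14 + 11
  14 = 1·11 + 3
  11 = 3·3 + 2
  3 = 1·2 + 1
  2 = 2·1 + 0
gcd(11,14) = 1
Back-substitution gives: 11·(-5) + 14·(4) = 1
So 11⁻¹ ≡ -5 ≡ 9 (mod 14)
Check: 11 × 9 = 99 ≡ 1 (mod 14) ✓

11⁻¹ ≡ 9 (mod 14)


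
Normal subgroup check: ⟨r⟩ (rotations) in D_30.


H = ⟨r⟩ (rotations) in D_30
The rotation subgroup ⟨r⟩ has index 2 in D_30, so it is normal

Yes, normal subgroup


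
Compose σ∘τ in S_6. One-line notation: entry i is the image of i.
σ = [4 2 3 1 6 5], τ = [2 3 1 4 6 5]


σ∘τ: apply τ first, then σ
1 →τ 2 →σ 2
2 →τ 3 →σ 3
3 →τ 1 →σ 4
4 →τ 4 →σ 1
5 →τ 6 →σ 5
6 →τ 5 →σ 6

σ∘τ = [2 3 4 1 5 6]


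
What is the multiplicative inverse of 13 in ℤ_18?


Use the extended Euclidean algorithm to write 1 = 13·s + 18·t; then s mod 18 is the inverse.
Euclidean algorithm:
  13 = 0·18 + 13
  18 = 1·13 + 5
  13 = 2·5 + 3
  5 = 1·3 + 2
  3 = 1·2 + 1
  2 = 2·1 + 0
gcd(13,18) = 1
Back-substitution gives: 13·(7) + 18·(-5) = 1
So 13⁻¹ ≡ 7 ≡ 7 (mod 18)
Check: 13 × 7 = 91 ≡ 1 (mod 18) ✓

13⁻¹ ≡ 7 (mod 18)


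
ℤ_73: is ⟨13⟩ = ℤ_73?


g generates ℤ_n iff gcd(g, n) = 1
gcd(13, 73) = 1
Since gcd = 1, 13 is a generator.

Yes, 13 generates ℤ_73


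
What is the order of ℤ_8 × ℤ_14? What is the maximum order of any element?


|ℤ_8 × ℤ_14| = 8 × 14 = 112
Max element order = lcm(8,14) = 56
Cyclic? No (gcd=2)

|ℤ_8×ℤ_14| = 112, max element order = 56


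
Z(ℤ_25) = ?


Z(G) = {g ∈ G | gx = xg for all x ∈ G}
ℤ_25 is abelian, so Z(G) = G

Z(ℤ_25) = ℤ_25


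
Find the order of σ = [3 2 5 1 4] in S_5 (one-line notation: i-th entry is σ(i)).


Cycle decomposition: (1 3 5 4)
Cycle lengths: 4
Order = lcm(4) = 4

ord(σ) = 4


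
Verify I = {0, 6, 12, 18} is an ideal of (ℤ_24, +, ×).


Check ideal conditions for I = {0, 6, 12, 18} in ℤ_24:
(1) I is an additive subgroup? Yes
(2) For r ∈ ℤ_24 and a ∈ I: r·a ∈ I? Yes

Yes, I is an ideal of ℤ_24


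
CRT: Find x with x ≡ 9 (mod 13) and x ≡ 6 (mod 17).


m₁ = 13, m₂ = 17, gcd = 1, so CRT applies. M = m₁·m₂ = 221
Let M₁ = M/m₁ = 17, M₂ = M/m₂ = 13
Find y₁ ≡ M₁⁻¹ (mod m₁): 17⁻¹ ≡ 10 (mod 13)
Find y₂ ≡ M₂⁻¹ (mod m₂): 13⁻¹ ≡ 4 (mod 17)
x = a₁·M₁·y₁ + a₂·M₂·y₂ = 9·17·10 + 6·13·4 = 1842
Reduce mod 221: x ≡ 74
Check: 74 mod 13 = 9 ✓, 74 mod 17 = 6 ✓

x ≡ 74 (mod 221)


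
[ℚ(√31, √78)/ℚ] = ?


[ℚ(√31,√78):ℚ] = [ℚ(√31,√78):ℚ(√31)]·[ℚ(√31):ℚ] = 2·2 = 4

[ℚ(√31, √78)/ℚ] = 4


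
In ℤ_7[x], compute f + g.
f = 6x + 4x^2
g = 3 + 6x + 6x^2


Add coefficients mod 7:
x^0: 0 + 3 = 3 (mod 7)
x^1: 6 + 6 = 5 (mod 7)
x^2: 4 + 6 = 3 (mod 7)
Result: 3 + 5x + 3x^2

f + g = 3 + 5x + 3x^2


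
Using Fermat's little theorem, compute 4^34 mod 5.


Fermat's little theorem: if p is prime and gcd(a,p)=1, then a^(p-1) ≡ 1 (mod p)
p = 5 is prime, gcd(4,5) = 1
Reduce exponent: 34 mod 4 = 2
So 4^34 ≡ 4^2 (mod 5)
4^2 mod 5 = 1

4^34 ≡ 1 (mod 5)


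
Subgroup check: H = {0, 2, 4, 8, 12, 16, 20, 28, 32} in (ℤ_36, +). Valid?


Subgroup test for H = {0, 2, 4, 8, 12, 16, 20, 28, 32} in (ℤ_36, +):
(1) 0 ∈ H? Yes
(2) Closure: for all a,b ∈ H, (a+b) mod 36 ∈ H? No  [counterexample: 2 + 4 = 6 ∉ H]
(3) Inverses: for all a ∈ H, -a mod 36 ∈ H? No

No, H is not a subgroup of ℤ_36


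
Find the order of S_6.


|S_n| = n! (number of permutations of n symbols)
|S_6| = 6! = 720

|S_6| = 720


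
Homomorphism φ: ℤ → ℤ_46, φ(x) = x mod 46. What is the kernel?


Kernel = preimage of identity
ker(φ) = {x ∈ ℤ : x ≡ 0 (mod 46)} = 46ℤ = {0, ±46, ±92, ...}

ker(φ) = 46ℤ


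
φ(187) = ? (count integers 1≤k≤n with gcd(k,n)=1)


Factor n: 187 = 11 × 17
φ(n) = n · ∏(1 - 1/p) over distinct primes p | n
φ(187) = 187 · (1 - 1/11) · (1 - 1/17) = 160

φ(187) = 160


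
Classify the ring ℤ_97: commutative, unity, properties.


ℤ_97 is a commutative ring with unity 1; 97 is prime, so ℤ_97 is a field (hence an integral domain)
Commutative: Yes
Integral domain: Yes
Has unity: Yes

ℤ_97: Commutative=Yes, Unity=Yes


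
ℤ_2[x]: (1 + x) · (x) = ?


Expand and collect like terms; reduce coefficients mod 2:
x^0: 1·0 = 0 ≡ 0 (mod 2)
x^1: 1·1 + 1·0 = 1 ≡ 1 (mod 2)
x^2: 1·1 = 1 ≡ 1 (mod 2)
Result: x + x^2

f · g = x + x^2


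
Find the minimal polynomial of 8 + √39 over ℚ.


Let α = 8 + √39. Then α - 8 = √39, so (α - 8)² = 39, giving α² - 16α + 25 = 0. Degree 2 and α ∉ ℚ, so this is the minimal polynomial.

Minimal polynomial: x² - 16x + 25


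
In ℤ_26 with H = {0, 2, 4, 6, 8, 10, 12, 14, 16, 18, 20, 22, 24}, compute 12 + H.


12 + H = {12 + h (mod 26) : h ∈ H}
12+0=12, 12+2=14, 12+4=16, 12+6=18, 12+8=20, 12+10=22, 12+12=24, 12+14=0, 12+16=2, 12+18=4, 12+20=6, 12+22=8, 12+24=10
12 + H = {0, 2, 4, 6, 8, 10, 12, 14, 16, 18, 20, 22, 24} = 0 + H

12 + H = {0, 2, 4, 6, 8, 10, 12, 14, 16, 18, 20, 22, 24}


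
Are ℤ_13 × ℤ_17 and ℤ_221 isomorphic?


Comparing ℤ_13 × ℤ_17 and ℤ_221:
gcd(13,17) = 1, so ℤ_13 × ℤ_17 ≅ ℤ_221 (CRT)

Yes, ℤ_13 × ℤ_17 ≅ ℤ_221


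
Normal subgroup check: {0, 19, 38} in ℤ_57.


H = {0, 19, 38} in ℤ_57
ℤ_57 is abelian; every subgroup of an abelian group is normal

Yes, normal subgroup


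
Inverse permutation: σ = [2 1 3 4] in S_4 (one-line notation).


To find σ⁻¹, swap domain and range:
σ(1) = 2 → σ⁻¹(2) = 1
σ(2) = 1 → σ⁻¹(1) = 2
σ(3) = 3 → σ⁻¹(3) = 3
σ(4) = 4 → σ⁻¹(4) = 4

σ⁻¹ = [2 1 3 4]


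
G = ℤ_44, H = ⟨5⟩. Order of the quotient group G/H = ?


|⟨5⟩| = n / gcd(5, 44) = 44 / 1 = 44
H is normal (ℤ_44 is abelian).
|G/H| = |G| / |H| = 44 / 44 = 1

|G/H| = 1


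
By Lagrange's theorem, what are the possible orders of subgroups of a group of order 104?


Lagrange's theorem: |H| divides |G|
|G| = 104
Divisors of 104: 1, 2, 4, 8, 13, 26, 52, 104

Possible subgroup orders: {1, 2, 4, 8, 13, 26, 52, 104}


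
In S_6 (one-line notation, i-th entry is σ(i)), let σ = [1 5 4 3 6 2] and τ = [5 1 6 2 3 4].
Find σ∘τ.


σ∘τ: apply τ first, then σ
1 →τ 5 →σ 6
2 →τ 1 →σ 1
3 →τ 6 →σ 2
4 →τ 2 →σ 5
5 →τ 3 →σ 4
6 →τ 4 →σ 3

σ∘τ = [6 1 2 5 4 3]


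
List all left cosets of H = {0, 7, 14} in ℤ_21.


H = {0, 7, 14}, |H| = 3
Number of cosets = |G|/|H| = 21/3 = 7
0 + H = {0, 7, 14}
1 + H = {1, 8, 15}
2 + H = {2, 9, 16}
3 + H = {3, 10, 17}
4 + H = {4, 11, 18}
5 + H = {5, 12, 19}
6 + H = {6, 13, 20}

Cosets: 0+H={0,7,14}; 1+H={1,8,15}; 2+H={2,9,16}; 3+H={3,10,17}; 4+H={4,11,18}; 5+H={5,12,19}; 6+H={6,13,20}


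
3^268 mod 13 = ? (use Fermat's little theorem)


Fermat's little theorem: if p is prime and gcd(a,p)=1, then a^(p-1) ≡ 1 (mod p)
p = 13 is prime, gcd(3,13) = 1
Reduce exponent: 268 mod 12 = 4
So 3^268 ≡ 3^4 (mod 13)
3^4 mod 13 = 3

3^268 ≡ 3 (mod 13)


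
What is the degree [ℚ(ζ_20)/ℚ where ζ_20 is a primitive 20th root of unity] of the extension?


[ℚ(ζ_n):ℚ] = deg Φ_n(x) = φ(n). Here φ(20) = 8

[ℚ(ζ_20)/ℚ where ζ_20 is a primitive 20th root of unity] = 8


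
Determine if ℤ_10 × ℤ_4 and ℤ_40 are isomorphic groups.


Comparing ℤ_10 × ℤ_4 and ℤ_40:
gcd(10,4) = 2 ≠ 1. Max element order in ℤ_10×ℤ_4 is lcm(10,4) = 20 < 40, so it has no element of order 40

No, ℤ_10 × ℤ_4 ≇ ℤ_40


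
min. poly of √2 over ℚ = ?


√2 satisfies x² - 2 = 0, irreducible over ℚ since 2 is squarefree

Minimal polynomial: x² - 2


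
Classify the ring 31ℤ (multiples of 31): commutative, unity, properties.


31ℤ is a commutative ring under +,× but has no multiplicative identity (1 ∉ 31ℤ); it has no zero divisors, but without unity it is not an integral domain
Commutative: Yes
Integral domain: No
Has unity: No

31ℤ (multiples of 31): Commutative=Yes, Unity=No


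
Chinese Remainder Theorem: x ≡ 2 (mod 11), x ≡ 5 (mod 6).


m₁ = 11, m₂ = 6, gcd = 1, so CRT applies. M = m₁·m₂ = 66
Let M₁ = M/m₁ = 6, M₂ = M/m₂ = 11
Find y₁ ≡ M₁⁻¹ (mod m₁): 6⁻¹ ≡ 2 (mod 11)
Find y₂ ≡ M₂⁻¹ (mod m₂): 11⁻¹ ≡ 5 (mod 6)
x = a₁·M₁·y₁ + a₂·M₂·y₂ = 2·6·2 + 5·11·5 = 299
Reduce mod 66: x ≡ 35
Check: 35 mod 11 = 2 ✓, 35 mod 6 = 5 ✓

x ≡ 35 (mod 66)


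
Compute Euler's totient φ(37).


Factor n: 37 = 37
φ(n) = n · ∏(1 - 1/p) over distinct primes p | n
φ(37) = 37 · (1 - 1/37) = 36

φ(37) = 36


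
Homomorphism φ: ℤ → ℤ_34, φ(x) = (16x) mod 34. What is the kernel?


Kernel = preimage of identity
ker(φ) = {x ∈ ℤ : 16x ≡ 0 (mod 34)}. gcd(16,34) = 2, so 16x ≡ 0 (mod 34) ⟺ x ≡ 0 (mod 34/2 = 17). Hence ker(φ) = 17ℤ

ker(φ) = 17ℤ


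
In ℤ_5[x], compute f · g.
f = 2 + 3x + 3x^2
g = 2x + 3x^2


Expand and collect like terms; reduce coefficients mod 5:
x^0: 2·0 = 0 ≡ 0 (mod 5)
x^1: 2·2 + 3·0 = 4 ≡ 4 (mod 5)
x^2: 2·3 + 3·2 + 3·0 = 12 ≡ 2 (mod 5)
x^3: 3·3 + 3·2 = 15 ≡ 0 (mod 5)
x^4: 3·3 = 9 ≡ 4 (mod 5)
Result: 4x + 2x^2 + 4x^4

f · g = 4x + 2x^2 + 4x^4


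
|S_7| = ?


|S_n| = n! (number of permutations of n symbols)
|S_7| = 7! = 5040

|S_7| = 5040


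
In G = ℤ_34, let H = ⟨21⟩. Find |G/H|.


|⟨21⟩| = n / gcd(21, 34) = 34 / 1 = 34
H is normal (ℤ_34 is abelian).
|G/H| = |G| / |H| = 34 / 34 = 1

|G/H| = 1


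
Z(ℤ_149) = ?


Z(G) = {g ∈ G | gx = xg for all x ∈ G}
ℤ_149 is abelian, so Z(G) = G

Z(ℤ_149) = ℤ_149


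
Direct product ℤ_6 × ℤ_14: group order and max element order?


|ℤ_6 × ℤ_14| = 6 × 14 = 84
Max element order = lcm(6,14) = 42
Cyclic? No (gcd=2)

|ℤ_6×ℤ_14| = 84, max element order = 42


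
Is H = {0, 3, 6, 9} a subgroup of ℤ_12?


Subgroup test for H = {0, 3, 6, 9} in (ℤ_12, +):
(1) 0 ∈ H? Yes
(2) Closure: for all a,b ∈ H, (a+b) mod 12 ∈ H? Yes
(3) Inverses: for all a ∈ H, -a mod 12 ∈ H? Yes

Yes, H is a subgroup of ℤ_12


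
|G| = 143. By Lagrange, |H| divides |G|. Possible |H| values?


Lagrange's theorem: |H| divides |G|
|G| = 143
Divisors of 143: 1, 11, 13, 143

Possible subgroup orders: {1, 11, 13, 143}


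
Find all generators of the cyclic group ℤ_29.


g generates ℤ_n iff gcd(g,n) = 1
Prime factors of 29: 29
Generators are g ∈ {1,...,28} not divisible by any of these primes.
Generators: {1, 2, 3, 4, 5, 6, 7, 8, 9, 10, 11, 12, 13, 14, 15, 16, 17, 18, 19, 20, 21, 22, 23, 24, 25, 26, 27, 28}
Number of generators = φ(29) = 28

Generators of ℤ_29 = {1, 2, 3, 4, 5, 6, 7, 8, 9, 10, 11, 12, 13, 14, 15, 16, 17, 18, 19, 20, 21, 22, 23, 24, 25, 26, 27, 28}


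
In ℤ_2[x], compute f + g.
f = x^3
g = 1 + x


Add coefficients mod 2:
x^0: 0 + 1 = 1 (mod 2)
x^1: 0 + 1 = 1 (mod 2)
x^2: 0 + 0 = 0 (mod 2)
x^3: 1 + 0 = 1 (mod 2)
Result: 1 + x + x^3

f + g = 1 + x + x^3


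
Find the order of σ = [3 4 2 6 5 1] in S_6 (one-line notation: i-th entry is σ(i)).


Cycle decomposition: (1 3 2 4 6)
Cycle lengths: 5
Order = lcm(5) = 5

ord(σ) = 5


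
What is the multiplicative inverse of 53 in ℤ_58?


Use the extended Euclidean algorithm to write 1 = 53·s + 58·t; then s mod 58 is the inverse.
Euclidean algorithm:
  53 = 0·58 + 53
  58 = 1·53 + 5
  53 = 10·5 + 3
  5 = 1·3 + 2
  3 = 1·2 + 1
  2 = 2·1 + 0
gcd(53,58) = 1
Back-substitution gives: 53·(23) + 58·(-21) = 1
So 53⁻¹ ≡ 23 ≡ 23 (mod 58)
Check: 53 × 23 = 1219 ≡ 1 (mod 58) ✓

53⁻¹ ≡ 23 (mod 58)


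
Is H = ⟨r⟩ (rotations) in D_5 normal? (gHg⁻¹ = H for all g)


H = ⟨r⟩ (rotations) in D_5
The rotation subgroup ⟨r⟩ has index 2 in D_5, so it is normal

Yes, normal subgroup


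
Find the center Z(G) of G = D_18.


Z(G) = {g ∈ G | gx = xg for all x ∈ G}
For even n, Z(D_n) = {e, r^(n/2)}: the 180° rotation r^9 commutes with every reflection and rotation

Z(D_18) = {e, r^9}


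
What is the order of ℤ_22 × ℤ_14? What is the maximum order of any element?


|ℤ_22 × ℤ_14| = 22 × 14 = 308
Max element order = lcm(22,14) = 154
Cyclic? No (gcd=2)

|ℤ_22×ℤ_14| = 308, max element order = 154


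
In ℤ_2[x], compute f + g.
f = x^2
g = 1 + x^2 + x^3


Add coefficients mod 2:
x^0: 0 + 1 = 1 (mod 2)
x^1: 0 + 0 = 0 (mod 2)
x^2: 1 + 1 = 0 (mod 2)
x^3: 0 + 1 = 1 (mod 2)
Result: 1 + x^3

f + g = 1 + x^3


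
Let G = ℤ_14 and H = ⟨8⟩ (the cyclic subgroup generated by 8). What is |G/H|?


|⟨8⟩| = n / gcd(8, 14) = 14 / 2 = 7
H is normal (ℤ_14 is abelian).
|G/H| = |G| / |H| = 14 / 7 = 2

|G/H| = 2


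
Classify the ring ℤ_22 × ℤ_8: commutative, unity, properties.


Direct product ring; commutative with unity (1,1); but (1,0)·(0,1) = (0,0) gives zero divisors, so not an integral domain
Commutative: Yes
Integral domain: No
Has unity: Yes

ℤ_22 × ℤ_8: Commutative=Yes, Unity=Yes


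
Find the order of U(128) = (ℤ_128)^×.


U(n) is the group of units mod n; |U(n)| = φ(n)
|U(128)| = φ(128) = 64

|U(128) = (ℤ_128)^×| = 64


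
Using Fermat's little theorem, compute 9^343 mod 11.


Fermat's little theorem: if p is prime and gcd(a,p)=1, then a^(p-1) ≡ 1 (mod p)
p = 11 is prime, gcd(9,11) = 1
Reduce exponent: 343 mod 10 = 3
So 9^343 ≡ 9^3 (mod 11)
9^3 mod 11 = 3

9^343 ≡ 3 (mod 11)


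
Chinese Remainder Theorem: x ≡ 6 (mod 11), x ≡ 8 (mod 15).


m₁ = 11, m₂ = 15, gcd = 1, so CRT applies. M = m₁·m₂ = 165
Let M₁ = M/m₁ = 15, M₂ = M/m₂ = 11
Find y₁ ≡ M₁⁻¹ (mod m₁): 15⁻¹ ≡ 3 (mod 11)
Find y₂ ≡ M₂⁻¹ (mod m₂): 11⁻¹ ≡ 11 (mod 15)
x = a₁·M₁·y₁ + a₂·M₂·y₂ = 6·15·3 + 8·11·11 = 1238
Reduce mod 165: x ≡ 83
Check: 83 mod 11 = 6 ✓, 83 mod 15 = 8 ✓

x ≡ 83 (mod 165)


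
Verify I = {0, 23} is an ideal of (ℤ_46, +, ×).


Check ideal conditions for I = {0, 23} in ℤ_46:
(1) I is an additive subgroup? Yes
(2) For r ∈ ℤ_46 and a ∈ I: r·a ∈ I? Yes

Yes, I is an ideal of ℤ_46


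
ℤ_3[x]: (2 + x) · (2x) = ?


Expand and collect like terms; reduce coefficients mod 3:
x^0: 2·0 = 0 ≡ 0 (mod 3)
x^1: 2·2 + 1·0 = 4 ≡ 1 (mod 3)
x^2: 1·2 = 2 ≡ 2 (mod 3)
Result: x + 2x^2

f · g = x + 2x^2


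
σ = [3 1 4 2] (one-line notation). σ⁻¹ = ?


To find σ⁻¹, swap domain and range:
σ(1) = 3 → σ⁻¹(3) = 1
σ(2) = 1 → σ⁻¹(1) = 2
σ(3) = 4 → σ⁻¹(4) = 3
σ(4) = 2 → σ⁻¹(2) = 4

σ⁻¹ = [2 4 1 3]


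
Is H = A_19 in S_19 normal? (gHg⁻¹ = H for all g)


H = A_19 in S_19
A_19 has index 2 in S_19, and every subgroup of index 2 is normal

Yes, normal subgroup


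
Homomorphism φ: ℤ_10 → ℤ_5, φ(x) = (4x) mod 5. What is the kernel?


Kernel = preimage of identity
ker(φ) = {x ∈ ℤ_10 : 4x ≡ 0 (mod 5)}. Since 5 | 10, φ is well-defined. The kernel is the cyclic subgroup ⟨5⟩ of ℤ_10 (order 2), i.e. {0, 5}

ker(φ) = {0, 5}


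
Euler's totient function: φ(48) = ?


Factor n: 48 = 2^4 × 3
φ(n) = n · ∏(1 - 1/p) over distinct primes p | n
φ(48) = 48 · (1 - 1/2) · (1 - 1/3) = 16

φ(48) = 16


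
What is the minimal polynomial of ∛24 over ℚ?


∛24 satisfies x³ - 24 = 0, irreducible over ℚ (no rational root; 24 is not a perfect cube)

Minimal polynomial: x³ - 24


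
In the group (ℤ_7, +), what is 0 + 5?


Operation: addition mod 7
0 + 5 = (a + b) mod 7 with a = 0, b = 5

0 + 5 = 5


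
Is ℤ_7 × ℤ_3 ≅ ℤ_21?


Comparing ℤ_7 × ℤ_3 and ℤ_21:
gcd(7,3) = 1, so ℤ_7 × ℤ_3 ≅ ℤ_21 (CRT)

Yes, ℤ_7 × ℤ_3 ≅ ℤ_21


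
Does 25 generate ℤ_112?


g generates ℤ_n iff gcd(g, n) = 1
gcd(25, 112) = 1
Since gcd = 1, 25 is a generator.

Yes, 25 generates ℤ_112


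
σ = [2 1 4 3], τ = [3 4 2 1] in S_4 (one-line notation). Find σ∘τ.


σ∘τ: apply τ first, then σ
1 →τ 3 →σ 4
2 →τ 4 →σ 3
3 →τ 2 →σ 1
4 →τ 1 →σ 2

σ∘τ = [4 3 1 2]


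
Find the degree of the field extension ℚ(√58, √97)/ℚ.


[ℚ(√58,√97):ℚ] = [ℚ(√58,√97):ℚ(√58)]·[ℚ(√58):ℚ] = 2·2 = 4

[ℚ(√58, √97)/ℚ] = 4


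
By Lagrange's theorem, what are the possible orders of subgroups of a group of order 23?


Lagrange's theorem: |H| divides |G|
|G| = 23
Divisors of 23: 1, 23

Possible subgroup orders: {1, 23}


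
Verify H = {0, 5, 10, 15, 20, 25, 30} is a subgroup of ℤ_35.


Subgroup test for H = {0, 5, 10, 15, 20, 25, 30} in (ℤ_35, +):
(1) 0 ∈ H? Yes
(2) Closure: for all a,b ∈ H, (a+b) mod 35 ∈ H? Yes
(3) Inverses: for all a ∈ H, -a mod 35 ∈ H? Yes

Yes, H is a subgroup of ℤ_35


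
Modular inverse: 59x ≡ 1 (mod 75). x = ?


Use the extended Euclidean algorithm to write 1 = 59·s + 75·t; then s mod 75 is the inverse.
Euclidean algorithm:
  59 = 0·75 + 59
  75 = 1·59 + 16
  59 = 3·16 + 11
  16 = 1·11 + 5
  11 = 2·5 + 1
  5 = 5·1 + 0
gcd(59,75) = 1
Back-substitution gives: 59·(14) + 75·(-11) = 1
So 59⁻¹ ≡ 14 ≡ 14 (mod 75)
Check: 59 × 14 = 826 ≡ 1 (mod 75) ✓

59⁻¹ ≡ 14 (mod 75)


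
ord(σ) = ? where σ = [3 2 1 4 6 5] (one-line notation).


Cycle decomposition: (1 3) (5 6)
Cycle lengths: 2, 2
Order = lcm(2, 2) = 2

ord(σ) = 2


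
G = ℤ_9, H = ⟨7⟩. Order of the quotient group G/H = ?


|⟨7⟩| = n / gcd(7, 9) = 9 / 1 = 9
H is normal (ℤ_9 is abelian).
|G/H| = |G| / |H| = 9 / 9 = 1

|G/H| = 1


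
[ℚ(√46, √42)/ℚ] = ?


[ℚ(√46,√42):ℚ] = [ℚ(√46,√42):ℚ(√46)]·[ℚ(√46):ℚ] = 2·2 = 4

[ℚ(√46, √42)/ℚ] = 4


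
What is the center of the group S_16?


Z(G) = {g ∈ G | gx = xg for all x ∈ G}
S_n is non-abelian for n ≥ 3; Z(S_16) is trivial

Z(S_16) = {e}


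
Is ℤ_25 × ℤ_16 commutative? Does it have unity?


Direct product ring; commutative with unity (1,1); but (1,0)·(0,1) = (0,0) gives zero divisors, so not an integral domain
Commutative: Yes
Integral domain: No
Has unity: Yes

ℤ_25 × ℤ_16: Commutative=Yes, Unity=Yes


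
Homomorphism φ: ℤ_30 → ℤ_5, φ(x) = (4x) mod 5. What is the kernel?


Kernel = preimage of identity
ker(φ) = {x ∈ ℤ_30 : 4x ≡ 0 (mod 5)}. Since 5 | 30, φ is well-defined. The kernel is the cyclic subgroup ⟨5⟩ of ℤ_30 (order 6), i.e. {0, 5, 10, 15, 20, 25}

ker(φ) = {0, 5, 10, 15, 20, 25}


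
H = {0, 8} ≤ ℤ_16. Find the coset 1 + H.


1 + H = {1 + h (mod 16) : h ∈ H}
1+0=1, 1+8=9

1 + H = {1, 9}


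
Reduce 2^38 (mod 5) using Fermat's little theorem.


Fermat's little theorem: if p is prime and gcd(a,p)=1, then a^(p-1) ≡ 1 (mod p)
p = 5 is prime, gcd(2,5) = 1
Reduce exponent: 38 mod 4 = 2
So 2^38 ≡ 2^2 (mod 5)
2^2 mod 5 = 4

2^38 ≡ 4 (mod 5)


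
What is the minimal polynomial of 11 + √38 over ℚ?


Let α = 11 + √38. Then α - 11 = √38, so (α - 11)² = 38, giving α² - 22α + 83 = 0. Degree 2 and α ∉ ℚ, so this is the minimal polynomial.

Minimal polynomial: x² - 22x + 83


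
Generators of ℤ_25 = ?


g generates ℤ_n iff gcd(g,n) = 1
Prime factors of 25: 5
Generators are g ∈ {1,...,24} not divisible by any of these primes.
Generators: {1, 2, 3, 4, 6, 7, 8, 9, 11, 12, 13, 14, 16, 17, 18, 19, 21, 22, 23, 24}
Number of generators = φ(25) = 20

Generators of ℤ_25 = {1, 2, 3, 4, 6, 7, 8, 9, 11, 12, 13, 14, 16, 17, 18, 19, 21, 22, 23, 24}


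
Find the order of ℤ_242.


ℤ_n has n elements.

|ℤ_242| = 242


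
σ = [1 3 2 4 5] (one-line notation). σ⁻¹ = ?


To find σ⁻¹, swap domain and range:
σ(1) = 1 → σ⁻¹(1) = 1
σ(2) = 3 → σ⁻¹(3) = 2
σ(3) = 2 → σ⁻¹(2) = 3
σ(4) = 4 → σ⁻¹(4) = 4
σ(5) = 5 → σ⁻¹(5) = 5

σ⁻¹ = [1 3 2 4 5]


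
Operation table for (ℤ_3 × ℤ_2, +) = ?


Elements: {(0,0), (0,1), (1,0), (1,1), (2,0), (2,1)}
Operation: componentwise addition mod (3, 2)
Entry (a, b) = ((a₁+b₁) mod 3, (a₂+b₂) mod 2)

Cayley table:
      | (0,0) | (0,1) | (1,0) | (1,1) | (2,0) | (2,1)
(0,0) | (0,0) | (0,1) | (1,0) | (1,1) | (2,0) | (2,1)
(0,1) | (0,1) | (0,0) | (1,1) | (1,0) | (2,1) | (2,0)
(1,0) | (1,0) | (1,1) | (2,0) | (2,1) | (0,0) | (0,1)
(1,1) | (1,1) | (1,0) | (2,1) | (2,0) | (0,1) | (0,0)
(2,0) | (2,0) | (2,1) | (0,0) | (0,1) | (1,0) | (1,1)
(2,1) | (2,1) | (2,0) | (0,1) | (0,0) | (1,1) | (1,0)


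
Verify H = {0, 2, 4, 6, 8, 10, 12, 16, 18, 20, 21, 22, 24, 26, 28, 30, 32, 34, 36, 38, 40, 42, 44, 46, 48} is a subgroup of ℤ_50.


Subgroup test for H = {0, 2, 4, 6, 8, 10, 12, 16, 18, 20, 21, 22, 24, 26, 28, 30, 32, 34, 36, 38, 40, 42, 44, 46, 48} in (ℤ_50, +):
(1) 0 ∈ H? Yes
(2) Closure: for all a,b ∈ H, (a+b) mod 50 ∈ H? No  [counterexample: 2 + 12 = 14 ∉ H]
(3) Inverses: for all a ∈ H, -a mod 50 ∈ H? No

No, H is not a subgroup of ℤ_50


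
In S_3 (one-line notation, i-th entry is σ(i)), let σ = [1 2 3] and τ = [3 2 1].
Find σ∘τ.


σ∘τ: apply τ first, then σ
1 →τ 3 →σ 3
2 →τ 2 →σ 2
3 →τ 1 →σ 1

σ∘τ = [3 2 1]


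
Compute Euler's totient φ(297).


Factor n: 297 = 3^3 × 11
φ(n) = n · ∏(1 - 1/p) over distinct primes p | n
φ(297) = 297 · (1 - 1/3) · (1 - 1/11) = 180

φ(297) = 180


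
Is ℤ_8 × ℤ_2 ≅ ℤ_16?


Comparing ℤ_8 × ℤ_2 and ℤ_16:
gcd(8,2) = 2 ≠ 1. Max element order in ℤ_8×ℤ_2 is lcm(8,2) = 8 < 16, so it has no element of order 16

No, ℤ_8 × ℤ_2 ≇ ℤ_16


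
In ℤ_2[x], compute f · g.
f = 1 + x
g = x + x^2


Expand and collect like terms; reduce coefficients mod 2:
x^0: 1·0 = 0 ≡ 0 (mod 2)
x^1: 1·1 + 1·0 = 1 ≡ 1 (mod 2)
x^2: 1·1 + 1·1 = 2 ≡ 0 (mod 2)
x^3: 1·1 = 1 ≡ 1 (mod 2)
Result: x + x^3

f · g = x + x^3


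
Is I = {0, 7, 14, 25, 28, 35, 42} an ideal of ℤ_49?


Check ideal conditions for I = {0, 7, 14, 25, 28, 35, 42} in ℤ_49:
(1) I is an additive subgroup? No
(2) For r ∈ ℤ_49 and a ∈ I: r·a ∈ I? No  [counterexample: r=2, a=25, r·a mod 49 = 1 ∉ I]

No, I is not an ideal of ℤ_49


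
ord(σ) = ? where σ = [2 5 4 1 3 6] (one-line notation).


Cycle decomposition: (1 2 5 3 4)
Cycle lengths: 5
Order = lcm(5) = 5

ord(σ) = 5


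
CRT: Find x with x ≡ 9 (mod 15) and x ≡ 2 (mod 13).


m₁ = 15, m₂ = 13, gcd = 1, so CRT applies. M = m₁·m₂ = 195
Let M₁ = M/m₁ = 13, M₂ = M/m₂ = 15
Find y₁ ≡ M₁⁻¹ (mod m₁): 13⁻¹ ≡ 7 (mod 15)
Find y₂ ≡ M₂⁻¹ (mod m₂): 15⁻¹ ≡ 7 (mod 13)
x = a₁·M₁·y₁ + a₂·M₂·y₂ = 9·13·7 + 2·15·7 = 1029
Reduce mod 195: x ≡ 54
Check: 54 mod 15 = 9 ✓, 54 mod 13 = 2 ✓

x ≡ 54 (mod 195)


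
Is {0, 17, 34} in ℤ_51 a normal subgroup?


H = {0, 17, 34} in ℤ_51
ℤ_51 is abelian; every subgroup of an abelian group is normal

Yes, normal subgroup


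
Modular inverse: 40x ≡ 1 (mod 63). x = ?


Use the extended Euclidean algorithm to write 1 = 40·s + 63·t; then s mod 63 is the inverse.
Euclidean algorithm:
  40 = 0·63 + 40
  63 = 1·40 + 23
  40 = 1·23 + 17
  23 = 1·17 + 6
  17 = 2·6 + 5
  6 = 1·5 + 1
  5 = 5·1 + 0
gcd(40,63) = 1
Back-substitution gives: 40·(-11) + 63·(7) = 1
So 40⁻¹ ≡ -11 ≡ 52 (mod 63)
Check: 40 × 52 = 2080 ≡ 1 (mod 63) ✓

40⁻¹ ≡ 52 (mod 63)


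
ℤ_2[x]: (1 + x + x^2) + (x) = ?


Add coefficients mod 2:
x^0: 1 + 0 = 1 (mod 2)
x^1: 1 + 1 = 0 (mod 2)
x^2: 1 + 0 = 1 (mod 2)
Result: 1 + x^2

f + g = 1 + x^2


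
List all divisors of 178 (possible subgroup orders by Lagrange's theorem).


Lagrange's theorem: |H| divides |G|
|G| = 178
Divisors of 178: 1, 2, 89, 178

Possible subgroup orders: {1, 2, 89, 178}


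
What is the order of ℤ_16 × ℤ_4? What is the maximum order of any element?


|ℤ_16 × ℤ_4| = 16 × 4 = 64
Max element order = lcm(16,4) = 16
Cyclic? No (gcd=4)

|ℤ_16×ℤ_4| = 64, max element order = 16


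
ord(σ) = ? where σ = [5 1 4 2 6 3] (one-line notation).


Cycle decomposition: (1 5 6 3 4 2)
Cycle lengths: 6
Order = lcm(6) = 6

ord(σ) = 6


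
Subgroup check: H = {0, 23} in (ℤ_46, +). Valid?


Subgroup test for H = {0, 23} in (ℤ_46, +):
(1) 0 ∈ H? Yes
(2) Closure: for all a,b ∈ H, (a+b) mod 46 ∈ H? Yes
(3) Inverses: for all a ∈ H, -a mod 46 ∈ H? Yes

Yes, H is a subgroup of ℤ_46


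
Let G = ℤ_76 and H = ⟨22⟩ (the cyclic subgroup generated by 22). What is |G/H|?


|⟨22⟩| = n / gcd(22, 76) = 76 / 2 = 38
H is normal (ℤ_76 is abelian).
|G/H| = |G| / |H| = 76 / 38 = 2

|G/H| = 2


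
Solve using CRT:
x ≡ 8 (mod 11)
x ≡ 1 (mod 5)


m₁ = 11, m₂ = 5, gcd = 1, so CRT applies. M = m₁·m₂ = 55
Let M₁ = M/m₁ = 5, M₂ = M/m₂ = 11
Find y₁ ≡ M₁⁻¹ (mod m₁): 5⁻¹ ≡ 9 (mod 11)
Find y₂ ≡ M₂⁻¹ (mod m₂): 11⁻¹ ≡ 1 (mod 5)
x = a₁·M₁·y₁ + a₂·M₂·y₂ = 8·5·9 + 1·11·1 = 371
Reduce mod 55: x ≡ 41
Check: 41 mod 11 = 8 ✓, 41 mod 5 = 1 ✓

x ≡ 41 (mod 55)


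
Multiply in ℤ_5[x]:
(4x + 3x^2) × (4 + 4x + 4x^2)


Expand and collect like terms; reduce coefficients mod 5:
x^0: 0·4 = 0 ≡ 0 (mod 5)
x^1: 0·4 + 4·4 = 16 ≡ 1 (mod 5)
x^2: 0·4 + 4·4 + 3·4 = 28 ≡ 3 (mod 5)
x^3: 4·4 + 3·4 = 28 ≡ 3 (mod 5)
x^4: 3·4 = 12 ≡ 2 (mod 5)
Result: x + 3x^2 + 3x^3 + 2x^4

f · g = x + 3x^2 + 3x^3 + 2x^4


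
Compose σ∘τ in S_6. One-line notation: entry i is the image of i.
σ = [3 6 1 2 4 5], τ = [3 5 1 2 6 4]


σ∘τ: apply τ first, then σ
1 →τ 3 →σ 1
2 →τ 5 →σ 4
3 →τ 1 →σ 3
4 →τ 2 →σ 6
5 →τ 6 →σ 5
6 →τ 4 →σ 2

σ∘τ = [1 4 3 6 5 2]


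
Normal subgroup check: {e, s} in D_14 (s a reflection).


H = {e, s} in D_14 (s a reflection)
r·s·r⁻¹ = sr⁻² ≠ s for n ≥ 3, so {e, s} is not closed under conjugation

No, not a normal subgroup


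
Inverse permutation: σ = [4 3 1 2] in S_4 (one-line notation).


To find σ⁻¹, swap domain and range:
σ(1) = 4 → σ⁻¹(4) = 1
σ(2) = 3 → σ⁻¹(3) = 2
σ(3) = 1 → σ⁻¹(1) = 3
σ(4) = 2 → σ⁻¹(2) = 4

σ⁻¹ = [3 4 2 1]


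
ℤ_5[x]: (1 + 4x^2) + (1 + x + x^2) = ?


Add coefficients mod 5:
x^0: 1 + 1 = 2 (mod 5)
x^1: 0 + 1 = 1 (mod 5)
x^2: 4 + 1 = 0 (mod 5)
Result: 2 + x

f + g = 2 + x


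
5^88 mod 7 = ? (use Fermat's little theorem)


Fermat's little theorem: if p is prime and gcd(a,p)=1, then a^(p-1) ≡ 1 (mod p)
p = 7 is prime, gcd(5,7) = 1
Reduce exponent: 88 mod 6 = 4
So 5^88 ≡ 5^4 (mod 7)
5^4 mod 7 = 2

5^88 ≡ 2 (mod 7)


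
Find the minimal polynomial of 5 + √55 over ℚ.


Let α = 5 + √55. Then α - 5 = √55, so (α - 5)² = 55, giving α² - 10α - 30 = 0. Degree 2 and α ∉ ℚ, so this is the minimal polynomial.

Minimal polynomial: x² - 10x - 30


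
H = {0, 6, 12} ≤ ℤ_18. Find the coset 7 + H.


7 + H = {7 + h (mod 18) : h ∈ H}
7+0=7, 7+6=13, 7+12=1
7 + H = {1, 7, 13} = 1 + H

7 + H = {1, 7, 13}


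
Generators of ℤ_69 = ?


g generates ℤ_n iff gcd(g,n) = 1
Prime factors of 69: 3, 23
Generators are g ∈ {1,...,68} not divisible by any of these primes.
Generators: {1, 2, 4, 5, 7, 8, 10, 11, 13, 14, 16, 17, 19, 20, 22, 25, 26, 28, 29, 31, 32, 34, 35, 37, 38, 40, 41, 43, 44, 47, 49, 50, 52, 53, 55, 56, 58, 59, 61, 62, 64, 65, 67, 68}
Number of generators = φ(69) = 44

Generators of ℤ_69 = {1, 2, 4, 5, 7, 8, 10, 11, 13, 14, 16, 17, 19, 20, 22, 25, 26, 28, 29, 31, 32, 34, 35, 37, 38, 40, 41, 43, 44, 47, 49, 50, 52, 53, 55, 56, 58, 59, 61, 62, 64, 65, 67, 68}


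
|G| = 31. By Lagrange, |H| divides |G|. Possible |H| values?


Lagrange's theorem: |H| divides |G|
|G| = 31
Divisors of 31: 1, 31

Possible subgroup orders: {1, 31}


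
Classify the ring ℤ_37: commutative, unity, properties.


ℤ_37 is a commutative ring with unity 1; 37 is prime, so ℤ_37 is a field (hence an integral domain)
Commutative: Yes
Integral domain: Yes
Has unity: Yes

ℤ_37: Commutative=Yes, Unity=Yes


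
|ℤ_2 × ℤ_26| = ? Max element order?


|ℤ_2 × ℤ_26| = 2 × 26 = 52
Max element order = lcm(2,26) = 26
Cyclic? No (gcd=2)

|ℤ_2×ℤ_26| = 52, max element order = 26


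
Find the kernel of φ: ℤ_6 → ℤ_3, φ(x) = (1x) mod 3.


Kernel = preimage of identity
ker(φ) = {x ∈ ℤ_6 : 1x ≡ 0 (mod 3)}. Since 3 | 6, φ is well-defined. The kernel is the cyclic subgroup ⟨3⟩ of ℤ_6 (order 2), i.e. {0, 3}

ker(φ) = {0, 3}


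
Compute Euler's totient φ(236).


Factor n: 236 = 2^2 × 59
φ(n) = n · ∏(1 - 1/p) over distinct primes p | n
φ(236) = 236 · (1 - 1/2) · (1 - 1/59) = 116

φ(236) = 116


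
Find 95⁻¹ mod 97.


Use the extended Euclidean algorithm to write 1 = 95·s + 97·t; then s mod 97 is the inverse.
Euclidean algorithm:
  95 = 0·97 + 95
  97 = 1·95 + 2
  95 = 47·2 + 1
  2 = 2·1 + 0
gcd(95,97) = 1
Back-substitution gives: 95·(48) + 97·(-47) = 1
So 95⁻¹ ≡ 48 ≡ 48 (mod 97)
Check: 95 × 48 = 4560 ≡ 1 (mod 97) ✓

95⁻¹ ≡ 48 (mod 97)


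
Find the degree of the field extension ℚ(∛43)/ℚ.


∛43 has minimal polynomial x³ - 43 (irreducible over ℚ since 43 is not a perfect cube)

[ℚ(∛43)/ℚ] = 3


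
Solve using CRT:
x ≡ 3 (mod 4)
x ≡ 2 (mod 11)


m₁ = 4, m₂ = 11, gcd = 1, so CRT applies. M = m₁·m₂ = 44
Let M₁ = M/m₁ = 11, M₂ = M/m₂ = 4
Find y₁ ≡ M₁⁻¹ (mod m₁): 11⁻¹ ≡ 3 (mod 4)
Find y₂ ≡ M₂⁻¹ (mod m₂): 4⁻¹ ≡ 3 (mod 11)
x = a₁·M₁·y₁ + a₂·M₂·y₂ = 3·11·3 + 2·4·3 = 123
Reduce mod 44: x ≡ 35
Check: 35 mod 4 = 3 ✓, 35 mod 11 = 2 ✓

x ≡ 35 (mod 44)
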